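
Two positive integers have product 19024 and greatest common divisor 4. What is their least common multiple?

4756

gcd·lcm = product, so lcm = 19024/4 = 4756.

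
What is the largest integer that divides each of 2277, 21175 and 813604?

11

2277 = 3² · 11 · 23; 21175 = 5² · 7 · 11²; 813604 = 2² · 11² · 41²
gcd takes min exponent of each prime: 11 = 11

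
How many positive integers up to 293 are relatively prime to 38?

38 = 2·19. Inclusion–exclusion on these primes:
293 − ⌊293/2⌋ − ⌊293/19⌋ + ⌊293/38⌋ = 139

139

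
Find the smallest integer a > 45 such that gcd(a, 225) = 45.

gcd(a, 225) = 45 forces 45 | a; write a = 45s. Then gcd(45s, 45·5) = 45·gcd(s, 5), so need gcd(s, 5) = 1.
45s > 45 gives s ≥ 2. The least s ≥ 2 coprime to 5 is 2, so a = 45·2 = 90.

90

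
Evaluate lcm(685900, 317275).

gcd first: 685900 = 2·317275 + 51350; 317275 = 6·51350 + 9175; 51350 = 5·9175 + 5475; 9175 = 1·5475 + 3700; 5475 = 1·3700 + 1775; 3700 = 2·1775 + 150; 1775 = 11·150 + 125; 150 = 1·125 + 25; 125 = 5·25 + 0 → gcd = 25
lcm = 685900·317275/gcd = 217618922500/25 = 8704756900

8704756900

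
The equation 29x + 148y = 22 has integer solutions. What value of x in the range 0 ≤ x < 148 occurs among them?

62

Reduce mod 148: 29x ≡ 22 (mod 148). With g = gcd(29, 148) = 1 dividing 22, divide through: 29x ≡ 22 (mod 148).
Since gcd(29, 148) = 1, x ≡ 22·(29)⁻¹ ≡ 62 (mod 148). Smallest non-negative: 62.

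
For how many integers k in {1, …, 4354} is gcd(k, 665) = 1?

2828

Prime factors of 665: 5, 7, 19. Count integers ≤ 4354 divisible by none of them.
By inclusion–exclusion: 4354 − ⌊4354/5⌋ − ⌊4354/7⌋ − ⌊4354/19⌋ + ⌊4354/35⌋ + ⌊4354/95⌋ + ⌊4354/133⌋ − ⌊4354/665⌋ = 2828.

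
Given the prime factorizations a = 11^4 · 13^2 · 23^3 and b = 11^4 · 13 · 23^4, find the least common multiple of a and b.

max exponent per prime: 11^4 · 13^2 · 23^4 = 692418701689

692418701689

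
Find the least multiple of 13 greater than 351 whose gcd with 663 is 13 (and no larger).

364

gcd(k, 663) = 13 forces 13 | k; write k = 13s. Then gcd(13s, 13·51) = 13·gcd(s, 51), so need gcd(s, 51) = 1.
13s > 351 gives s ≥ 28. The least s ≥ 28 coprime to 51 is 28, so k = 13·28 = 364.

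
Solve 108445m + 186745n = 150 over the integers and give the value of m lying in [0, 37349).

Euclid: 186745 = 1·108445 + 78300; 108445 = 1·78300 + 30145; 78300 = 2·30145 + 18010; 30145 = 1·18010 + 12135; 18010 = 1·12135 + 5875; 12135 = 2·5875 + 385; 5875 = 15·385 + 100; 385 = 3·100 + 85; 100 = 1·85 + 15; 85 = 5·15 + 10; 15 = 1·10 + 5; 10 = 2·5 + 0 → gcd = 5; 150 = 5·30.
Back-substitution yields 108445·(-13096) + 186745·(7605) = 5, so one solution is m = -13096·30 = -392880, n = 7605·30 = 228150.
Solutions in m differ by 186745/5 = 37349; the one in [0, 37349) is -392880 mod 37349 = 17959.

17959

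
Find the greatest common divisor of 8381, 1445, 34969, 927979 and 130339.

289

8381 = 17² · 29; 1445 = 5 · 17²; 34969 = 11² · 17²; 927979 = 13² · 17² · 19; 130339 = 11 · 17² · 41
gcd takes min exponent of each prime: 17² = 289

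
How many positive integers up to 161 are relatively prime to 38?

77

38 = 2·19. Inclusion–exclusion on these primes:
161 − ⌊161/2⌋ − ⌊161/19⌋ + ⌊161/38⌋ = 77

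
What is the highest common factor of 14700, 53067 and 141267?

147

gcd(14700, 53067): 53067 = 3·14700 + 8967; 14700 = 1·8967 + 5733; 8967 = 1·5733 + 3234; 5733 = 1·3234 + 2499; 3234 = 1·2499 + 735; 2499 = 3·735 + 294; 735 = 2·294 + 147; 294 = 2·147 + 0 → 147
gcd(147, 141267): 141267 = 961·147 + 0 → 147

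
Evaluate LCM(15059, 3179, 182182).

15059 = 11 · 37²; 3179 = 11 · 17²; 182182 = 2 · 7² · 11 · 13²
lcm takes max exponent of each prime: 2 · 7² · 11 · 13² · 17² · 37² = 72078668662

72078668662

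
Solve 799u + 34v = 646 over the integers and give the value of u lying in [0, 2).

0

Euclid: 799 = 23·34 + 17; 34 = 2·17 + 0 → gcd = 17; 646 = 17·38.
Back-substitution yields 799·(1) + 34·(-23) = 17, so one solution is u = 1·38 = 38, v = -23·38 = -874.
Solutions in u differ by 34/17 = 2; the one in [0, 2) is 38 mod 2 = 0.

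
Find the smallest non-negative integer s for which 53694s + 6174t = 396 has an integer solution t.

323

Reduce mod 6174: 53694s ≡ 396 (mod 6174). With g = gcd(53694, 6174) = 18 dividing 396, divide through: 2983s ≡ 22 (mod 343).
Since gcd(2983, 343) = 1, s ≡ 22·(2983)⁻¹ ≡ 323 (mod 343). Smallest non-negative: 323.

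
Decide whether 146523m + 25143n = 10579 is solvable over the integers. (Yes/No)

No

gcd(146523, 25143): 146523 = 5·25143 + 20808; 25143 = 1·20808 + 4335; 20808 = 4·4335 + 3468; 4335 = 1·3468 + 867; 3468 = 4·867 + 0 → 867
867 does not divide 10579, so a solution does not exist.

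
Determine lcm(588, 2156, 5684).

lcm(588, 2156) = 588·2156/gcd = 1267728/196 = 6468
lcm(6468, 5684) = 6468·5684/gcd = 36764112/196 = 187572

187572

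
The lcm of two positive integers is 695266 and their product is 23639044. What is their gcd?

34

gcd·lcm = product, so gcd = 23639044/695266 = 34.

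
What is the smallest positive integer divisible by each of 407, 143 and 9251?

4449731

407 = 11 · 37; 143 = 11 · 13; 9251 = 11 · 29²
lcm takes max exponent of each prime: 11 · 13 · 29² · 37 = 4449731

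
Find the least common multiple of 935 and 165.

935 = 5 · 11 · 17; 165 = 3 · 5 · 11
max exponents: 3 · 5 · 11 · 17 = 2805

2805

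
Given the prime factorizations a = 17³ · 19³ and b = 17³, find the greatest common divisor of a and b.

min exponent per shared prime: 17³ = 4913

4913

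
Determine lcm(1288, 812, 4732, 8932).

69437368

1288 = 2³ · 7 · 23; 812 = 2² · 7 · 29; 4732 = 2² · 7 · 13²; 8932 = 2² · 7 · 11 · 29
lcm takes max exponent of each prime: 2³ · 7 · 11 · 13² · 23 · 29 = 69437368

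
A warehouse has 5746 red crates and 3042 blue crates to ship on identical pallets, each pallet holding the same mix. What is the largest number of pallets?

338

5746 = 2 · 13² · 17
3042 = 2 · 3² · 13²
Common: 2 · 13² = 338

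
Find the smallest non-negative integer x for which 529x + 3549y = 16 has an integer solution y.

gcd(529, 3549) = 1 (Euclid: 3549 = 6·529 + 375; 529 = 1·375 + 154; 375 = 2·154 + 67; 154 = 2·67 + 20; 67 = 3·20 + 7; 20 = 2·7 + 6; 7 = 1·6 + 1; 6 = 6·1 + 0), and 1 | 16.
Extended Euclid: 529·(-530) + 3549·(79) = 1. Scale by 16: x₀ = -8480.
General solution x = x₀ + 3549t; reducing mod 3549 gives x = 2167 (and y = -323).

2167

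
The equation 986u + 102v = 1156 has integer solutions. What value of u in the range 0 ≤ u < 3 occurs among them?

gcd(986, 102) = 34 (Euclid: 986 = 9·102 + 68; 102 = 1·68 + 34; 68 = 2·34 + 0), and 34 | 1156.
Extended Euclid: 986·(-1) + 102·(10) = 34. Scale by 34: u₀ = -34.
General solution u = u₀ + 3t; reducing mod 3 gives u = 2 (and v = -8).

2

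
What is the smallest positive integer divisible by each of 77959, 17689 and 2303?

1322730353

77959 = 7² · 37 · 43; 17689 = 7² · 19²; 2303 = 7² · 47
lcm takes max exponent of each prime: 7² · 19² · 37 · 43 · 47 = 1322730353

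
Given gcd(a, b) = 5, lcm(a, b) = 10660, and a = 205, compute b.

260

a·b = gcd·lcm = 5·10660 = 53300, so b = 53300/205 = 260.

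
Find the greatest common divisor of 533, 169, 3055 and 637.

533 = 13 · 41; 169 = 13²; 3055 = 5 · 13 · 47; 637 = 7² · 13
gcd takes min exponent of each prime: 13 = 13

13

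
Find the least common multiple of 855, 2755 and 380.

855 = 3² · 5 · 19; 2755 = 5 · 19 · 29; 380 = 2² · 5 · 19
lcm takes max exponent of each prime: 2² · 3² · 5 · 19 · 29 = 99180

99180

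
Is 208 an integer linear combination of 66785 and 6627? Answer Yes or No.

By Bézout, 66785m − 6627n = 208 has integer solutions iff gcd(66785, 6627) | 208.
Euclid: 66785 = 10·6627 + 515; 6627 = 12·515 + 447; 515 = 1·447 + 68; 447 = 6·68 + 39; 68 = 1·39 + 29; 39 = 1·29 + 10; 29 = 2·10 + 9; 10 = 1·9 + 1; 9 = 9·1 + 0. gcd = 1; 208 mod 1 = 0. Yes.

Yes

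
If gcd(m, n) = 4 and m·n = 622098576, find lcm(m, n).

gcd·lcm = product, so lcm = 622098576/4 = 155524644.

155524644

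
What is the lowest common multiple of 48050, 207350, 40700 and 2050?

604565003900

lcm(48050, 207350) = 48050·207350/gcd = 9963167500/50 = 199263350
lcm(199263350, 40700) = 199263350·40700/gcd = 8110018345000/550 = 14745487900
lcm(14745487900, 2050) = 14745487900·2050/gcd = 30228250195000/50 = 604565003900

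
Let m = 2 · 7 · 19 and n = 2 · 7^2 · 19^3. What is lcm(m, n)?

max exponent per prime: 2 · 7^2 · 19^3 = 672182

672182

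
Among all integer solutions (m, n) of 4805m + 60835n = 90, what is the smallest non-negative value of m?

Euclid: 60835 = 12·4805 + 3175; 4805 = 1·3175 + 1630; 3175 = 1·1630 + 1545; 1630 = 1·1545 + 85; 1545 = 18·85 + 15; 85 = 5·15 + 10; 15 = 1·10 + 5; 10 = 2·5 + 0 → gcd = 5; 90 = 5·18.
Back-substitution yields 4805·(-4292) + 60835·(339) = 5, so one solution is m = -4292·18 = -77256, n = 339·18 = 6102.
Solutions in m differ by 60835/5 = 12167; the one in [0, 12167) is -77256 mod 12167 = 7913.

7913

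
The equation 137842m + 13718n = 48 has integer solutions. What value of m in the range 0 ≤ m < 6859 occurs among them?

gcd(137842, 13718) = 2 (Euclid: 137842 = 10·13718 + 662; 13718 = 20·662 + 478; 662 = 1·478 + 184; 478 = 2·184 + 110; 184 = 1·110 + 74; 110 = 1·74 + 36; 74 = 2·36 + 2; 36 = 18·2 + 0), and 2 | 48.
Extended Euclid: 137842·(373) + 13718·(-3748) = 2. Scale by 24: m₀ = 8952.
General solution m = m₀ + 6859t; reducing mod 6859 gives m = 2093 (and n = -21031).

2093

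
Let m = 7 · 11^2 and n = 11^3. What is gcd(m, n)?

min exponent per shared prime: 11^2 = 121

121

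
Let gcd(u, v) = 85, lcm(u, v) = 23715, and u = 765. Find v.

2635

u·v = gcd·lcm = 85·23715 = 2015775, so v = 2015775/765 = 2635.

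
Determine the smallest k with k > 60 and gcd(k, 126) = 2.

126 = 2·63. Any k with gcd(k, 126) = 2 is a multiple of 2, say 2s, with s coprime to 63.
Need s > 60/2, so s ≥ 31. First s ≥ 31 with gcd(s, 63) = 1 is s = 31. Thus k = 2·31 = 62.

62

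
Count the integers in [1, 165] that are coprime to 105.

105 = 3·5·7. Inclusion–exclusion on these primes:
165 − ⌊165/3⌋ − ⌊165/5⌋ − ⌊165/7⌋ + ⌊165/15⌋ + ⌊165/21⌋ + ⌊165/35⌋ − ⌊165/105⌋ = 75

75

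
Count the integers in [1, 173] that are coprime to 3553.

Prime factors of 3553: 11, 17, 19. Count integers ≤ 173 divisible by none of them.
By inclusion–exclusion: 173 − ⌊173/11⌋ − ⌊173/17⌋ − ⌊173/19⌋ + ⌊173/187⌋ + ⌊173/209⌋ + ⌊173/323⌋ − ⌊173/3553⌋ = 139.

139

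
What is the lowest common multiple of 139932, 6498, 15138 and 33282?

78551982499068

139932 = 2² · 3² · 13² · 23; 6498 = 2 · 3² · 19²; 15138 = 2 · 3² · 29²; 33282 = 2 · 3² · 43²
lcm takes max exponent of each prime: 2² · 3² · 13² · 19² · 23 · 29² · 43² = 78551982499068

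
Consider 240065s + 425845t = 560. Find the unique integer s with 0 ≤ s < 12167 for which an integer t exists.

Euclid: 425845 = 1·240065 + 185780; 240065 = 1·185780 + 54285; 185780 = 3·54285 + 22925; 54285 = 2·22925 + 8435; 22925 = 2·8435 + 6055; 8435 = 1·6055 + 2380; 6055 = 2·2380 + 1295; 2380 = 1·1295 + 1085; 1295 = 1·1085 + 210; 1085 = 5·210 + 35; 210 = 6·35 + 0 → gcd = 35; 560 = 35·16.
Back-substitution yields 240065·(1969) + 425845·(-1110) = 35, so one solution is s = 1969·16 = 31504, t = -1110·16 = -17760.
Solutions in s differ by 425845/35 = 12167; the one in [0, 12167) is 31504 mod 12167 = 7170.

7170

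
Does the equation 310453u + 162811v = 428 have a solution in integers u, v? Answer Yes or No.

No

gcd(310453, 162811): 310453 = 1·162811 + 147642; 162811 = 1·147642 + 15169; 147642 = 9·15169 + 11121; 15169 = 1·11121 + 4048; 11121 = 2·4048 + 3025; 4048 = 1·3025 + 1023; 3025 = 2·1023 + 979; 1023 = 1·979 + 44; 979 = 22·44 + 11; 44 = 4·11 + 0 → 11
11 does not divide 428, so a solution does not exist.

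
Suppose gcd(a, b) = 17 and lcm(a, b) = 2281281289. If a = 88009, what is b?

a·b = gcd·lcm = 17·2281281289 = 38781781913, so b = 38781781913/88009 = 440657.

440657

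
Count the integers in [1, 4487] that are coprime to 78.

78 = 2·3·13. Inclusion–exclusion on these primes:
4487 − ⌊4487/2⌋ − ⌊4487/3⌋ − ⌊4487/13⌋ + ⌊4487/6⌋ + ⌊4487/26⌋ + ⌊4487/39⌋ − ⌊4487/78⌋ = 1381

1381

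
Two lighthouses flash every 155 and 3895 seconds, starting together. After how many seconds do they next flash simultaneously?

gcd first: 3895 = 25·155 + 20; 155 = 7·20 + 15; 20 = 1·15 + 5; 15 = 3·5 + 0 → gcd = 5
lcm = 155·3895/gcd = 603725/5 = 120745

120745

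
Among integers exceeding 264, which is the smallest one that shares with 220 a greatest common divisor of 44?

Multiples of 44 above 264: 44·7, 44·8, … . Need the cofactor coprime to 220/44 = 5.
Checking s = 7, 8, … the first with gcd(s, 5) = 1 is s = 7, giving 308.

308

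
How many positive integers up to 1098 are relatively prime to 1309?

Prime factors of 1309: 7, 11, 17. Count integers ≤ 1098 divisible by none of them.
By inclusion–exclusion: 1098 − ⌊1098/7⌋ − ⌊1098/11⌋ − ⌊1098/17⌋ + ⌊1098/77⌋ + ⌊1098/119⌋ + ⌊1098/187⌋ − ⌊1098/1309⌋ = 807.

807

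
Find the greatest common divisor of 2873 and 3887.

169

Euclid: 3887 = 1·2873 + 1014; 2873 = 2·1014 + 845; 1014 = 1·845 + 169; 845 = 5·169 + 0. Last nonzero remainder: 169.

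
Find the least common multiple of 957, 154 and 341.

957 = 3 · 11 · 29; 154 = 2 · 7 · 11; 341 = 11 · 31
lcm takes max exponent of each prime: 2 · 3 · 7 · 11 · 29 · 31 = 415338

415338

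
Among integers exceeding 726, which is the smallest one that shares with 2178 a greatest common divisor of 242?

2178 = 242·9. Any a with gcd(a, 2178) = 242 is a multiple of 242, say 242s, with s coprime to 9.
Need s > 726/242, so s ≥ 4. First s ≥ 4 with gcd(s, 9) = 1 is s = 4. Thus a = 242·4 = 968.

968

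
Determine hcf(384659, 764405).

289

Euclid: 764405 = 1·384659 + 379746; 384659 = 1·379746 + 4913; 379746 = 77·4913 + 1445; 4913 = 3·1445 + 578; 1445 = 2·578 + 289; 578 = 2·289 + 0. Last nonzero remainder: 289.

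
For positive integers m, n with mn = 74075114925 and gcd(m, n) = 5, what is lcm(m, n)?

14815022985

For any two positive integers, gcd × lcm equals their product. Hence lcm = 74075114925 / 5 = 14815022985.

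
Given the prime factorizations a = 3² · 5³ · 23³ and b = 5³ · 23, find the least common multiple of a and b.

13687875

max exponent per prime: 3² · 5³ · 23³ = 13687875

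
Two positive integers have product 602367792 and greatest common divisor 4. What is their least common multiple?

150591948

gcd·lcm = product, so lcm = 602367792/4 = 150591948.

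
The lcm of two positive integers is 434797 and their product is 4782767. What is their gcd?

11

From gcd × lcm = uv: gcd = 4782767 / 434797 = 11.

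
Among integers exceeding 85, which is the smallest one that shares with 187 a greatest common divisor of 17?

Multiples of 17 above 85: 17·6, 17·7, … . Need the cofactor coprime to 187/17 = 11.
Checking s = 6, 7, … the first with gcd(s, 11) = 1 is s = 6, giving 102.

102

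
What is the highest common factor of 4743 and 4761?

4743 = 3² · 17 · 31
4761 = 3² · 23²
Common: 3² = 9

9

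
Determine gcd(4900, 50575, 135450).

gcd(4900, 50575): 50575 = 10·4900 + 1575; 4900 = 3·1575 + 175; 1575 = 9·175 + 0 → 175
gcd(175, 135450): 135450 = 774·175 + 0 → 175

175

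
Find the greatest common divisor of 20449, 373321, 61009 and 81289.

gcd(20449, 373321): 373321 = 18·20449 + 5239; 20449 = 3·5239 + 4732; 5239 = 1·4732 + 507; 4732 = 9·507 + 169; 507 = 3·169 + 0 → 169
gcd(169, 61009): 61009 = 361·169 + 0 → 169
gcd(169, 81289): 81289 = 481·169 + 0 → 169

169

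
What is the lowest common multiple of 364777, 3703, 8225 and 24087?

364777 = 7 · 31 · 41²; 3703 = 7 · 23²; 8225 = 5² · 7 · 47; 24087 = 3 · 7 · 31 · 37
lcm takes max exponent of each prime: 3 · 5² · 7 · 23² · 31 · 37 · 41² · 47 = 25167725279025

25167725279025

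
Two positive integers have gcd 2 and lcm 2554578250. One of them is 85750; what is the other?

59582

Using ab = gcd(a,b)·lcm(a,b) = 2·2554578250 = 5109156500, we get b = 5109156500/85750 = 59582.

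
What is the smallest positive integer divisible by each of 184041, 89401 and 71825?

41377017825

lcm(184041, 89401) = 184041·89401/gcd = 16453449441/169 = 97357689
lcm(97357689, 71825) = 97357689·71825/gcd = 6992716012425/169 = 41377017825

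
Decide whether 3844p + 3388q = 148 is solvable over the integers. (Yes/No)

gcd(3844, 3388): 3844 = 1·3388 + 456; 3388 = 7·456 + 196; 456 = 2·196 + 64; 196 = 3·64 + 4; 64 = 16·4 + 0 → 4
4 divides 148, so a solution exists.

Yes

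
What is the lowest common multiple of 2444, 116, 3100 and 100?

54928900

2444 = 2² · 13 · 47; 116 = 2² · 29; 3100 = 2² · 5² · 31; 100 = 2² · 5²
lcm takes max exponent of each prime: 2² · 5² · 13 · 29 · 31 · 47 = 54928900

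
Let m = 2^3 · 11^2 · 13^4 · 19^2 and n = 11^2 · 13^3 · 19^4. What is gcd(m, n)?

min exponent per shared prime: 11^2 · 13^3 · 19^2 = 95967157

95967157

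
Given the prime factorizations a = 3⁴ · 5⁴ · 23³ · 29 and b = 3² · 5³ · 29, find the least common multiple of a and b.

17862676875

max exponent per prime: 3⁴ · 5⁴ · 23³ · 29 = 17862676875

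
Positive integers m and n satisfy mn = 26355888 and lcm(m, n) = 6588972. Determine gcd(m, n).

4

From gcd × lcm = mn: gcd = 26355888 / 6588972 = 4.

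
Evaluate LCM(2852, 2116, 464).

2852 = 2² · 23 · 31; 2116 = 2² · 23²; 464 = 2⁴ · 29
lcm takes max exponent of each prime: 2⁴ · 23² · 29 · 31 = 7609136

7609136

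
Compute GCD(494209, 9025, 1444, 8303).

361

gcd(494209, 9025): 494209 = 54·9025 + 6859; 9025 = 1·6859 + 2166; 6859 = 3·2166 + 361; 2166 = 6·361 + 0 → 361
gcd(361, 1444): 1444 = 4·361 + 0 → 361
gcd(361, 8303): 8303 = 23·361 + 0 → 361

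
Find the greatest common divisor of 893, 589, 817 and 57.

gcd(893, 589): 893 = 1·589 + 304; 589 = 1·304 + 285; 304 = 1·285 + 19; 285 = 15·19 + 0 → 19
gcd(19, 817): 817 = 43·19 + 0 → 19
gcd(19, 57): 57 = 3·19 + 0 → 19

19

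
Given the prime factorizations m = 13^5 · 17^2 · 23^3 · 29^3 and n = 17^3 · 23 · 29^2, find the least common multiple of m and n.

max exponent per prime: 13^5 · 17^3 · 23^3 · 29^3 = 541303739589156167

541303739589156167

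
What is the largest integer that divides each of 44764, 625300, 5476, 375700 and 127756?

44764 = 2² · 19² · 31; 625300 = 2² · 5² · 13² · 37; 5476 = 2² · 37²; 375700 = 2² · 5² · 13 · 17²; 127756 = 2² · 19 · 41²
gcd takes min exponent of each prime: 2² = 4

4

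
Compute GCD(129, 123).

Euclid: 129 = 1·123 + 6; 123 = 20·6 + 3; 6 = 2·3 + 0. Last nonzero remainder: 3.

3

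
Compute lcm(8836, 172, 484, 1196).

13746138692

8836 = 2² · 47²; 172 = 2² · 43; 484 = 2² · 11²; 1196 = 2² · 13 · 23
lcm takes max exponent of each prime: 2² · 11² · 13 · 23 · 43 · 47² = 13746138692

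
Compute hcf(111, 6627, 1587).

3

111 = 3 · 37; 6627 = 3 · 47²; 1587 = 3 · 23²
gcd takes min exponent of each prime: 3 = 3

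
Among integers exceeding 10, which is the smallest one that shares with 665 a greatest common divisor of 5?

Multiples of 5 above 10: 5·3, 5·4, … . Need the cofactor coprime to 665/5 = 133.
Checking s = 3, 4, … the first with gcd(s, 133) = 1 is s = 3, giving 15.

15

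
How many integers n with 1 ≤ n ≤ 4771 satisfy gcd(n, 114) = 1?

Prime factors of 114: 2, 3, 19. Count integers ≤ 4771 divisible by none of them.
By inclusion–exclusion: 4771 − ⌊4771/2⌋ − ⌊4771/3⌋ − ⌊4771/19⌋ + ⌊4771/6⌋ + ⌊4771/38⌋ + ⌊4771/57⌋ − ⌊4771/114⌋ = 1507.

1507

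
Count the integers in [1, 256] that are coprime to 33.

Prime factors of 33: 3, 11. Count integers ≤ 256 divisible by none of them.
By inclusion–exclusion: 256 − ⌊256/3⌋ − ⌊256/11⌋ + ⌊256/33⌋ = 155.

155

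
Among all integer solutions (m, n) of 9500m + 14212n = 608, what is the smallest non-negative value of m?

Reduce mod 14212: 9500m ≡ 608 (mod 14212). With g = gcd(9500, 14212) = 76 dividing 608, divide through: 125m ≡ 8 (mod 187).
Since gcd(125, 187) = 1, m ≡ 8·(125)⁻¹ ≡ 24 (mod 187). Smallest non-negative: 24.

24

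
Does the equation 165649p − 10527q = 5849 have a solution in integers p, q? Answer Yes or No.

gcd(165649, 10527): 165649 = 15·10527 + 7744; 10527 = 1·7744 + 2783; 7744 = 2·2783 + 2178; 2783 = 1·2178 + 605; 2178 = 3·605 + 363; 605 = 1·363 + 242; 363 = 1·242 + 121; 242 = 2·121 + 0 → 121
121 does not divide 5849, so a solution does not exist.

No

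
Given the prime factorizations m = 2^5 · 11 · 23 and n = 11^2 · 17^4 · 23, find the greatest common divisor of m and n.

min exponent per shared prime: 11 · 23 = 253

253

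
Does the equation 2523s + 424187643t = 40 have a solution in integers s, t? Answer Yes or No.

No

By Bézout, 2523s + 424187643t = 40 has integer solutions iff gcd(2523, 424187643) | 40.
Euclid: 424187643 = 168128·2523 + 699; 2523 = 3·699 + 426; 699 = 1·426 + 273; 426 = 1·273 + 153; 273 = 1·153 + 120; 153 = 1·120 + 33; 120 = 3·33 + 21; 33 = 1·21 + 12; 21 = 1·12 + 9; 12 = 1·9 + 3; 9 = 3·3 + 0. gcd = 3; 40 mod 3 = 1. No.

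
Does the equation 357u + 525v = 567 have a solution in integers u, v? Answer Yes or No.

Yes

gcd(357, 525): 525 = 1·357 + 168; 357 = 2·168 + 21; 168 = 8·21 + 0 → 21
21 divides 567, so a solution exists.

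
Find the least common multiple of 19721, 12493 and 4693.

6841629041

19721 = 13 · 37 · 41; 12493 = 13 · 31²; 4693 = 13 · 19²
lcm takes max exponent of each prime: 13 · 19² · 31² · 37 · 41 = 6841629041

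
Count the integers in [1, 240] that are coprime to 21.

137

21 = 3·7. Inclusion–exclusion on these primes:
240 − ⌊240/3⌋ − ⌊240/7⌋ + ⌊240/21⌋ = 137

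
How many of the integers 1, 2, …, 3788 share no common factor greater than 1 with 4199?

3119

4199 = 13·17·19. Inclusion–exclusion on these primes:
3788 − ⌊3788/13⌋ − ⌊3788/17⌋ − ⌊3788/19⌋ + ⌊3788/221⌋ + ⌊3788/247⌋ + ⌊3788/323⌋ − ⌊3788/4199⌋ = 3119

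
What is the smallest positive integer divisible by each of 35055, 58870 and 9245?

763151766930

35055 = 3² · 5 · 19 · 41; 58870 = 2 · 5 · 7 · 29²; 9245 = 5 · 43²
lcm takes max exponent of each prime: 2 · 3² · 5 · 7 · 19 · 29² · 41 · 43² = 763151766930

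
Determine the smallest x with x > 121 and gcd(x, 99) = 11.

143

Multiples of 11 above 121: 11·12, 11·13, … . Need the cofactor coprime to 99/11 = 9.
Checking s = 12, 13, … the first with gcd(s, 9) = 1 is s = 13, giving 143.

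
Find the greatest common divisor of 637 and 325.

13

Euclid: 637 = 1·325 + 312; 325 = 1·312 + 13; 312 = 24·13 + 0. Last nonzero remainder: 13.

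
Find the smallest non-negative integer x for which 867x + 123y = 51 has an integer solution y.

Reduce mod 123: 867x ≡ 51 (mod 123). With g = gcd(867, 123) = 3 dividing 51, divide through: 289x ≡ 17 (mod 41).
Since gcd(289, 41) = 1, x ≡ 17·(289)⁻¹ ≡ 29 (mod 41). Smallest non-negative: 29.

29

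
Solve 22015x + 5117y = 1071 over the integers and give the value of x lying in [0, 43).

gcd(22015, 5117) = 119 (Euclid: 22015 = 4·5117 + 1547; 5117 = 3·1547 + 476; 1547 = 3·476 + 119; 476 = 4·119 + 0), and 119 | 1071.
Extended Euclid: 22015·(10) + 5117·(-43) = 119. Scale by 9: x₀ = 90.
General solution x = x₀ + 43t; reducing mod 43 gives x = 4 (and y = -17).

4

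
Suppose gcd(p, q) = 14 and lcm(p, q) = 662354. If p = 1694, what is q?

5474

Using pq = gcd(p,q)·lcm(p,q) = 14·662354 = 9272956, we get q = 9272956/1694 = 5474.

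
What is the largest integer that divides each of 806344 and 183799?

5929

Euclid: 806344 = 4·183799 + 71148; 183799 = 2·71148 + 41503; 71148 = 1·41503 + 29645; 41503 = 1·29645 + 11858; 29645 = 2·11858 + 5929; 11858 = 2·5929 + 0. Last nonzero remainder: 5929.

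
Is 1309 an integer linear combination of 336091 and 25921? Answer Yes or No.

By Bézout, 336091m + 25921n = 1309 has integer solutions iff gcd(336091, 25921) | 1309.
Euclid: 336091 = 12·25921 + 25039; 25921 = 1·25039 + 882; 25039 = 28·882 + 343; 882 = 2·343 + 196; 343 = 1·196 + 147; 196 = 1·147 + 49; 147 = 3·49 + 0. gcd = 49; 1309 mod 49 = 35. No.

No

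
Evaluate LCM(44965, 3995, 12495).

310663185

lcm(44965, 3995) = 44965·3995/gcd = 179635175/85 = 2113355
lcm(2113355, 12495) = 2113355·12495/gcd = 26406370725/85 = 310663185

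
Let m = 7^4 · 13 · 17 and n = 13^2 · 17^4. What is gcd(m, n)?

221

min exponent per shared prime: 13 · 17 = 221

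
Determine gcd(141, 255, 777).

141 = 3 · 47; 255 = 3 · 5 · 17; 777 = 3 · 7 · 37
gcd takes min exponent of each prime: 3 = 3

3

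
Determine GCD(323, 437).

323 = 17 · 19
437 = 19 · 23
Common: 19 = 19

19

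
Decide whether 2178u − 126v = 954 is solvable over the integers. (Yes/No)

Yes

gcd(2178, 126): 2178 = 17·126 + 36; 126 = 3·36 + 18; 36 = 2·18 + 0 → 18
18 divides 954, so a solution exists.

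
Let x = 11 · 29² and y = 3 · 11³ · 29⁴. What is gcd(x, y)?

min exponent per shared prime: 11 · 29² = 9251

9251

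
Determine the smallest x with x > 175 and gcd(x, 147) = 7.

182

gcd(x, 147) = 7 forces 7 | x; write x = 7s. Then gcd(7s, 7·21) = 7·gcd(s, 21), so need gcd(s, 21) = 1.
7s > 175 gives s ≥ 26. The least s ≥ 26 coprime to 21 is 26, so x = 7·26 = 182.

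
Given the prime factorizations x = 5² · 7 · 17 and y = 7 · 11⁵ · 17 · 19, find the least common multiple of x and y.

max exponent per prime: 5² · 7 · 11⁵ · 17 · 19 = 9103407775

9103407775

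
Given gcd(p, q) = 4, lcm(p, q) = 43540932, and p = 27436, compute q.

6348

p·q = gcd·lcm = 4·43540932 = 174163728, so q = 174163728/27436 = 6348.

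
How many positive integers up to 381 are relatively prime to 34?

180

Prime factors of 34: 2, 17. Count integers ≤ 381 divisible by none of them.
By inclusion–exclusion: 381 − ⌊381/2⌋ − ⌊381/17⌋ + ⌊381/34⌋ = 180.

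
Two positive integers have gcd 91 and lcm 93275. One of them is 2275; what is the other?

3731

m·n = gcd·lcm = 91·93275 = 8488025, so n = 8488025/2275 = 3731.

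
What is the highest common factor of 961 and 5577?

961 = 31²
5577 = 3 · 11 · 13²
Common: 1 = 1

1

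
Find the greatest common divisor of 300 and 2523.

Euclid: 2523 = 8·300 + 123; 300 = 2·123 + 54; 123 = 2·54 + 15; 54 = 3·15 + 9; 15 = 1·9 + 6; 9 = 1·6 + 3; 6 = 2·3 + 0. Last nonzero remainder: 3.

3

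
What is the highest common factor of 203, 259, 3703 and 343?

7

gcd(203, 259): 259 = 1·203 + 56; 203 = 3·56 + 35; 56 = 1·35 + 21; 35 = 1·21 + 14; 21 = 1·14 + 7; 14 = 2·7 + 0 → 7
gcd(7, 3703): 3703 = 529·7 + 0 → 7
gcd(7, 343): 343 = 49·7 + 0 → 7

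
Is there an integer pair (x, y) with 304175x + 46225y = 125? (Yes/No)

gcd(304175, 46225): 304175 = 6·46225 + 26825; 46225 = 1·26825 + 19400; 26825 = 1·19400 + 7425; 19400 = 2·7425 + 4550; 7425 = 1·4550 + 2875; 4550 = 1·2875 + 1675; 2875 = 1·1675 + 1200; 1675 = 1·1200 + 475; 1200 = 2·475 + 250; 475 = 1·250 + 225; 250 = 1·225 + 25; 225 = 9·25 + 0 → 25
25 divides 125, so a solution exists.

Yes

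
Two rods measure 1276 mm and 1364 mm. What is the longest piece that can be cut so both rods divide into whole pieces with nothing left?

44

1276 = 2² · 11 · 29
1364 = 2² · 11 · 31
Common: 2² · 11 = 44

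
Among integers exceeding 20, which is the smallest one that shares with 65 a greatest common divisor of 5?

Multiples of 5 above 20: 5·5, 5·6, … . Need the cofactor coprime to 65/5 = 13.
Checking s = 5, 6, … the first with gcd(s, 13) = 1 is s = 5, giving 25.

25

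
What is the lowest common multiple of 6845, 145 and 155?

6845 = 5 · 37²; 145 = 5 · 29; 155 = 5 · 31
lcm takes max exponent of each prime: 5 · 29 · 31 · 37² = 6153655

6153655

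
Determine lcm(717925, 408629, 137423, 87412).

1604015966541231100

717925 = 5² · 13 · 47²; 408629 = 13 · 17 · 43²; 137423 = 11 · 13 · 31²; 87412 = 2² · 13 · 41²
lcm takes max exponent of each prime: 2² · 5² · 11 · 13 · 17 · 31² · 41² · 43² · 47² = 1604015966541231100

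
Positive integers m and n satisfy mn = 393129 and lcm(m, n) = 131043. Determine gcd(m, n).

3

From gcd × lcm = mn: gcd = 393129 / 131043 = 3.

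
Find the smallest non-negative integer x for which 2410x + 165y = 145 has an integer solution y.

13

Euclid: 2410 = 14·165 + 100; 165 = 1·100 + 65; 100 = 1·65 + 35; 65 = 1·35 + 30; 35 = 1·30 + 5; 30 = 6·5 + 0 → gcd = 5; 145 = 5·29.
Back-substitution yields 2410·(5) + 165·(-73) = 5, so one solution is x = 5·29 = 145, y = -73·29 = -2117.
Solutions in x differ by 165/5 = 33; the one in [0, 33) is 145 mod 33 = 13.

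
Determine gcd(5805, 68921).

1

Euclid: 68921 = 11·5805 + 5066; 5805 = 1·5066 + 739; 5066 = 6·739 + 632; 739 = 1·632 + 107; 632 = 5·107 + 97; 107 = 1·97 + 10; 97 = 9·10 + 7; 10 = 1·7 + 3; 7 = 2·3 + 1; 3 = 3·1 + 0. Last nonzero remainder: 1.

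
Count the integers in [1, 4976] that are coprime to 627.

2858

627 = 3·11·19. Inclusion–exclusion on these primes:
4976 − ⌊4976/3⌋ − ⌊4976/11⌋ − ⌊4976/19⌋ + ⌊4976/33⌋ + ⌊4976/57⌋ + ⌊4976/209⌋ − ⌊4976/627⌋ = 2858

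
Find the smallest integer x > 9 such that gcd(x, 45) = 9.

18

Multiples of 9 above 9: 9·2, 9·3, … . Need the cofactor coprime to 45/9 = 5.
Checking s = 2, 3, … the first with gcd(s, 5) = 1 is s = 2, giving 18.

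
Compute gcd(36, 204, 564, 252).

36 = 2² · 3²; 204 = 2² · 3 · 17; 564 = 2² · 3 · 47; 252 = 2² · 3² · 7
gcd takes min exponent of each prime: 2² · 3 = 12

12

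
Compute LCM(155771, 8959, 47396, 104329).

155771 = 7² · 11 · 17²; 8959 = 17² · 31; 47396 = 2² · 17² · 41; 104329 = 17² · 19²
lcm takes max exponent of each prime: 2² · 7² · 11 · 17² · 19² · 31 · 41 = 285890254804

285890254804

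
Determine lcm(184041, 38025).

4601025

184041 = 3² · 11² · 13²; 38025 = 3² · 5² · 13²
max exponents: 3² · 5² · 11² · 13² = 4601025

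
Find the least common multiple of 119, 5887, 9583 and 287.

lcm(119, 5887) = 119·5887/gcd = 700553/7 = 100079
lcm(100079, 9583) = 100079·9583/gcd = 959057057/7 = 137008151
lcm(137008151, 287) = 137008151·287/gcd = 39321339337/7 = 5617334191

5617334191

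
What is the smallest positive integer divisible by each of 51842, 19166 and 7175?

51842 = 2 · 7² · 23²; 19166 = 2 · 7 · 37²; 7175 = 5² · 7 · 41
lcm takes max exponent of each prime: 2 · 5² · 7² · 23² · 37² · 41 = 72745990450

72745990450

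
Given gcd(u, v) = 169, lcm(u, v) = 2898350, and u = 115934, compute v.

u·v = gcd·lcm = 169·2898350 = 489821150, so v = 489821150/115934 = 4225.

4225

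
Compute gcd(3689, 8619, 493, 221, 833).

17

gcd(3689, 8619): 8619 = 2·3689 + 1241; 3689 = 2·1241 + 1207; 1241 = 1·1207 + 34; 1207 = 35·34 + 17; 34 = 2·17 + 0 → 17
gcd(17, 493): 493 = 29·17 + 0 → 17
gcd(17, 221): 221 = 13·17 + 0 → 17
gcd(17, 833): 833 = 49·17 + 0 → 17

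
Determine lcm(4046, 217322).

4046 = 2 · 7 · 17²; 217322 = 2 · 7 · 19² · 43
max exponents: 2 · 7 · 17² · 19² · 43 = 62806058

62806058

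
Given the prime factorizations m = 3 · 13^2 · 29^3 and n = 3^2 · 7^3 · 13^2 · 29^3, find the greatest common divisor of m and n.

12365223

min exponent per shared prime: 3 · 13^2 · 29^3 = 12365223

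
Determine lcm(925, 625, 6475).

161875

925 = 5² · 37; 625 = 5⁴; 6475 = 5² · 7 · 37
lcm takes max exponent of each prime: 5⁴ · 7 · 37 = 161875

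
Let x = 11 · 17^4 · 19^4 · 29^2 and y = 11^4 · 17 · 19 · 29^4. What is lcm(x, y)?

112712691759196910161

max exponent per prime: 11^4 · 17^4 · 19^4 · 29^4 = 112712691759196910161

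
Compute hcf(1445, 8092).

1445 = 5 · 17²
8092 = 2² · 7 · 17²
Common: 17² = 289

289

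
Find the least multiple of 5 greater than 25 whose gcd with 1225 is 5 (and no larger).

30

1225 = 5·245. Any k with gcd(k, 1225) = 5 is a multiple of 5, say 5s, with s coprime to 245.
Need s > 25/5, so s ≥ 6. First s ≥ 6 with gcd(s, 245) = 1 is s = 6. Thus k = 5·6 = 30.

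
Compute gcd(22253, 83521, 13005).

gcd(22253, 83521): 83521 = 3·22253 + 16762; 22253 = 1·16762 + 5491; 16762 = 3·5491 + 289; 5491 = 19·289 + 0 → 289
gcd(289, 13005): 13005 = 45·289 + 0 → 289

289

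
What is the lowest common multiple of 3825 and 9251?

gcd first: 9251 = 2·3825 + 1601; 3825 = 2·1601 + 623; 1601 = 2·623 + 355; 623 = 1·355 + 268; 355 = 1·268 + 87; 268 = 3·87 + 7; 87 = 12·7 + 3; 7 = 2·3 + 1; 3 = 3·1 + 0 → gcd = 1
lcm = 3825·9251/gcd = 35385075/1 = 35385075

35385075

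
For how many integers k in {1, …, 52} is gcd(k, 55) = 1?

55 = 5·11. Inclusion–exclusion on these primes:
52 − ⌊52/5⌋ − ⌊52/11⌋ + ⌊52/55⌋ = 38

38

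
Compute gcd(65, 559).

13

65 = 5 · 13
559 = 13 · 43
Common: 13 = 13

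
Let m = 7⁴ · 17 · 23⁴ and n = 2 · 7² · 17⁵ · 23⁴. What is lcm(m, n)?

1907998841543074

max exponent per prime: 2 · 7⁴ · 17⁵ · 23⁴ = 1907998841543074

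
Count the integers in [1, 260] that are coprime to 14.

Prime factors of 14: 2, 7. Count integers ≤ 260 divisible by none of them.
By inclusion–exclusion: 260 − ⌊260/2⌋ − ⌊260/7⌋ + ⌊260/14⌋ = 111.

111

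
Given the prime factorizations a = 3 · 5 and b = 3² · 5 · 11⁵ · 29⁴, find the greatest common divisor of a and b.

min exponent per shared prime: 3 · 5 = 15

15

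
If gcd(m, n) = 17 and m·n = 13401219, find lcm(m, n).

gcd·lcm = product, so lcm = 13401219/17 = 788307.

788307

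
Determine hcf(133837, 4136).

11

133837 = 11 · 23³
4136 = 2³ · 11 · 47
Common: 11 = 11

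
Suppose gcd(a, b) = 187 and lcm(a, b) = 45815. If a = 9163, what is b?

Using ab = gcd(a,b)·lcm(a,b) = 187·45815 = 8567405, we get b = 8567405/9163 = 935.

935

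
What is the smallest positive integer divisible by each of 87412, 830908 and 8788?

236051822812

lcm(87412, 830908) = 87412·830908/gcd = 72631330096/52 = 1396756348
lcm(1396756348, 8788) = 1396756348·8788/gcd = 12274694786224/52 = 236051822812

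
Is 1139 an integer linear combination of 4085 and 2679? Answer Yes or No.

No

By Bézout, 4085m + 2679n = 1139 has integer solutions iff gcd(4085, 2679) | 1139.
Euclid: 4085 = 1·2679 + 1406; 2679 = 1·1406 + 1273; 1406 = 1·1273 + 133; 1273 = 9·133 + 76; 133 = 1·76 + 57; 76 = 1·57 + 19; 57 = 3·19 + 0. gcd = 19; 1139 mod 19 = 18. No.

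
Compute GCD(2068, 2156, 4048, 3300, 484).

gcd(2068, 2156): 2156 = 1·2068 + 88; 2068 = 23·88 + 44; 88 = 2·44 + 0 → 44
gcd(44, 4048): 4048 = 92·44 + 0 → 44
gcd(44, 3300): 3300 = 75·44 + 0 → 44
gcd(44, 484): 484 = 11·44 + 0 → 44

44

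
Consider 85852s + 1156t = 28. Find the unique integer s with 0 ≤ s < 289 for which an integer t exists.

184

gcd(85852, 1156) = 4 (Euclid: 85852 = 74·1156 + 308; 1156 = 3·308 + 232; 308 = 1·232 + 76; 232 = 3·76 + 4; 76 = 19·4 + 0), and 4 | 28.
Extended Euclid: 85852·(-15) + 1156·(1114) = 4. Scale by 7: s₀ = -105.
General solution s = s₀ + 289k; reducing mod 289 gives s = 184 (and t = -13665).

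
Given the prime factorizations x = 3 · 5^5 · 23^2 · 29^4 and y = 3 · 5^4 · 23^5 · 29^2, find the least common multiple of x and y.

max exponent per prime: 3 · 5^5 · 23^5 · 29^4 = 42677841687965625

42677841687965625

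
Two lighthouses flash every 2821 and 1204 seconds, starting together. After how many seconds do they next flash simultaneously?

2821 = 7 · 13 · 31; 1204 = 2² · 7 · 43
max exponents: 2² · 7 · 13 · 31 · 43 = 485212

485212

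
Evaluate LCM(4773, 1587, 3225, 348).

4773 = 3 · 37 · 43; 1587 = 3 · 23²; 3225 = 3 · 5² · 43; 348 = 2² · 3 · 29
lcm takes max exponent of each prime: 2² · 3 · 5² · 23² · 29 · 37 · 43 = 7322259300

7322259300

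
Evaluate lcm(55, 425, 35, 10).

65450

55 = 5 · 11; 425 = 5² · 17; 35 = 5 · 7; 10 = 2 · 5
lcm takes max exponent of each prime: 2 · 5² · 7 · 11 · 17 = 65450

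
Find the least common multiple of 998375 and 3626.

73879750

998375 = 5³ · 7² · 163; 3626 = 2 · 7² · 37
max exponents: 2 · 5³ · 7² · 37 · 163 = 73879750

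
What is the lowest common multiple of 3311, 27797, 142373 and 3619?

3311 = 7 · 11 · 43; 27797 = 7 · 11 · 19²; 142373 = 7 · 11 · 43²; 3619 = 7 · 11 · 47
lcm takes max exponent of each prime: 7 · 11 · 19² · 43² · 47 = 2415642691

2415642691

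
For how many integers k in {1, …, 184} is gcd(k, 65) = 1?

136

Prime factors of 65: 5, 13. Count integers ≤ 184 divisible by none of them.
By inclusion–exclusion: 184 − ⌊184/5⌋ − ⌊184/13⌋ + ⌊184/65⌋ = 136.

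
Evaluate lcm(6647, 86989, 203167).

6647 = 17² · 23; 86989 = 7 · 17² · 43; 203167 = 17² · 19 · 37
lcm takes max exponent of each prime: 7 · 17² · 19 · 23 · 37 · 43 = 1406525141

1406525141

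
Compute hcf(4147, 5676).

4147 = 11 · 13 · 29
5676 = 2² · 3 · 11 · 43
Common: 11 = 11

11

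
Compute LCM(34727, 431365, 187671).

192016522005

34727 = 7 · 11² · 41; 431365 = 5 · 11² · 23 · 31; 187671 = 3 · 11³ · 47
lcm takes max exponent of each prime: 3 · 5 · 7 · 11³ · 23 · 31 · 41 · 47 = 192016522005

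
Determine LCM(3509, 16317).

gcd first: 16317 = 4·3509 + 2281; 3509 = 1·2281 + 1228; 2281 = 1·1228 + 1053; 1228 = 1·1053 + 175; 1053 = 6·175 + 3; 175 = 58·3 + 1; 3 = 3·1 + 0 → gcd = 1
lcm = 3509·16317/gcd = 57256353/1 = 57256353

57256353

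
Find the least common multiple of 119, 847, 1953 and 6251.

3587467653

119 = 7 · 17; 847 = 7 · 11²; 1953 = 3² · 7 · 31; 6251 = 7 · 19 · 47
lcm takes max exponent of each prime: 3² · 7 · 11² · 17 · 19 · 31 · 47 = 3587467653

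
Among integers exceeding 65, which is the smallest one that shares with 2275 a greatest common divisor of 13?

gcd(k, 2275) = 13 forces 13 | k; write k = 13s. Then gcd(13s, 13·175) = 13·gcd(s, 175), so need gcd(s, 175) = 1.
13s > 65 gives s ≥ 6. The least s ≥ 6 coprime to 175 is 6, so k = 13·6 = 78.

78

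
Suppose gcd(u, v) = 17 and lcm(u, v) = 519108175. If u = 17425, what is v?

506447

Using uv = gcd(u,v)·lcm(u,v) = 17·519108175 = 8824838975, we get v = 8824838975/17425 = 506447.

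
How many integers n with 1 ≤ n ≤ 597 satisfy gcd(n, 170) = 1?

225

170 = 2·5·17. Inclusion–exclusion on these primes:
597 − ⌊597/2⌋ − ⌊597/5⌋ − ⌊597/17⌋ + ⌊597/10⌋ + ⌊597/34⌋ + ⌊597/85⌋ − ⌊597/170⌋ = 225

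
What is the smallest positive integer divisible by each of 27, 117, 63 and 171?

46683

lcm(27, 117) = 27·117/gcd = 3159/9 = 351
lcm(351, 63) = 351·63/gcd = 22113/9 = 2457
lcm(2457, 171) = 2457·171/gcd = 420147/9 = 46683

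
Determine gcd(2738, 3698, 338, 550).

2

gcd(2738, 3698): 3698 = 1·2738 + 960; 2738 = 2·960 + 818; 960 = 1·818 + 142; 818 = 5·142 + 108; 142 = 1·108 + 34; 108 = 3·34 + 6; 34 = 5·6 + 4; 6 = 1·4 + 2; 4 = 2·2 + 0 → 2
gcd(2, 338): 338 = 169·2 + 0 → 2
gcd(2, 550): 550 = 275·2 + 0 → 2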